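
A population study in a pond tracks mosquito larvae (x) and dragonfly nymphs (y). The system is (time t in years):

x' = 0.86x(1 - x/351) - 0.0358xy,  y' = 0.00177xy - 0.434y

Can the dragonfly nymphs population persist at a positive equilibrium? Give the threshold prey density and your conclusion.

Threshold x = 245; K > 245, so yes, the predator persists.

The predator equation gives dy/dt > 0 only when x > 0.434/0.00177 = 245.
Without the predator, x → K = 351. Since 351 > 245, the predator can invade and persist.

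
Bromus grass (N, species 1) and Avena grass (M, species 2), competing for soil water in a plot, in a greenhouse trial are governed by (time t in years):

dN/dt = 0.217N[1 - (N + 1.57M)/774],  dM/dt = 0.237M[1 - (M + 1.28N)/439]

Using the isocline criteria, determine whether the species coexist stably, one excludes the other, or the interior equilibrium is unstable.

species 1 excludes species 2

Compare the nullcline intercepts: K1/α12 = 774/1.57 = 493 > K2 = 439; K2/α21 = 439/1.28 = 343 < K1 = 774.
Since the inequalities point opposite ways, species 1 can invade but species 2 cannot.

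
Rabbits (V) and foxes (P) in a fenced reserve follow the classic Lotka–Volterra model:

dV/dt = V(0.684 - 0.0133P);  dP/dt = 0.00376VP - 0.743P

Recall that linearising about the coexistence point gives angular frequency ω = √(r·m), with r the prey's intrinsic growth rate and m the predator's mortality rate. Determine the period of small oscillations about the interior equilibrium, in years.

Here r = 0.684 and m = 0.743, so r·m = 0.508.
ω = √0.508 = 0.713 per year, hence T = 2π/ω ≈ 8.81 years.

T ≈ 8.81 years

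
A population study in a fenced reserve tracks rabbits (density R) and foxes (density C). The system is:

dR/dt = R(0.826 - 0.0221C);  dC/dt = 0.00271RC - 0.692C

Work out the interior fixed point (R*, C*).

Set dC/dt = 0 with C > 0: 0.00271R - 0.692 = 0, so R* = 0.692/0.00271 = 255.
Set dR/dt = 0 with R > 0: 0.826 - 0.0221C = 0, so C* = 0.826/0.0221 = 37.4.

R* ≈ 255, C* ≈ 37.4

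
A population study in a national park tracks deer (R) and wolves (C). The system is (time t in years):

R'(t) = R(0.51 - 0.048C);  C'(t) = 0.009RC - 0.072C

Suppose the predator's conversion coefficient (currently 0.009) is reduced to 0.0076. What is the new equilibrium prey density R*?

R* ≈ 9.47

At the interior fixed point, setting dC/dt = 0 with C > 0 fixes R* = (predator death rate)/(RC coefficient) — independent of the other coefficients.
With the change, R* = 0.072/0.0076 = 9.47; it rises from 8.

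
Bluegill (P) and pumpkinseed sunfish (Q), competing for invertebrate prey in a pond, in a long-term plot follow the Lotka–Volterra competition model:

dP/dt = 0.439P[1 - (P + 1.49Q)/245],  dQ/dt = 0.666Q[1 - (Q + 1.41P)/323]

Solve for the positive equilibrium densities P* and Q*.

P* ≈ 215, Q* ≈ 20.4

Setting both brackets to zero gives the nullclines P + 1.49Q = 245 and 1.41P + Q = 323.
Substituting Q = 323 - 1.41P into the first: P(1 - 1.49·1.41) = 245 - 1.49·323.
So P* = -236/-1.1 = 215, and then Q* = 323 - 1.41·215 = 20.4.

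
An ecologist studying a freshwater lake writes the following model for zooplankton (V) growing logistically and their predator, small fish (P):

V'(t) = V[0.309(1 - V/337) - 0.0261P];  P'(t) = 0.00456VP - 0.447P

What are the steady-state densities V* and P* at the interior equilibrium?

V* ≈ 98, P* ≈ 8.4

From dP/dt = 0 with P > 0: 0.00456V* = 0.447, so V* = 98.
Substitute into dV/dt = 0: 0.309(1 - 98/337) = 0.0261P*.
The bracket is 0.709, giving P* = 0.219/0.0261 = 8.4.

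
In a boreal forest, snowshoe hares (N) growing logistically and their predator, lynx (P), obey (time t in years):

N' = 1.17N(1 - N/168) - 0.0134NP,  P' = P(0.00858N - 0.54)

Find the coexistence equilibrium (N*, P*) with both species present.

N* ≈ 62.9, P* ≈ 54.6

From dP/dt = 0 with P > 0: 0.00858N* = 0.54, so N* = 62.9.
Substitute into dN/dt = 0: 1.17(1 - 62.9/168) = 0.0134P*.
The bracket is 0.625, giving P* = 0.732/0.0134 = 54.6.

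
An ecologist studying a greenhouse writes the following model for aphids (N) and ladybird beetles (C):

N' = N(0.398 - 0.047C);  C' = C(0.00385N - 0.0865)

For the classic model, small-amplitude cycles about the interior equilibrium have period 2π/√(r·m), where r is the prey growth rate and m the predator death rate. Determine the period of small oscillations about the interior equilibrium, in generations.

Here r = 0.398 and m = 0.0865, so r·m = 0.0344.
ω = √0.0344 = 0.186 per generation, hence T = 2π/ω ≈ 33.9 generations.

T ≈ 33.9 generations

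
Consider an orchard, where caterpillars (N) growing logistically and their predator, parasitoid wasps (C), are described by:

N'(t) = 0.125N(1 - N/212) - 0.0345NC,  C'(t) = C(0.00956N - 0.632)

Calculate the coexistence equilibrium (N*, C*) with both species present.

From dC/dt = 0 with C > 0: 0.00956N* = 0.632, so N* = 66.1.
Substitute into dN/dt = 0: 0.125(1 - 66.1/212) = 0.0345C*.
The bracket is 0.688, giving C* = 0.086/0.0345 = 2.49.

N* ≈ 66.1, C* ≈ 2.49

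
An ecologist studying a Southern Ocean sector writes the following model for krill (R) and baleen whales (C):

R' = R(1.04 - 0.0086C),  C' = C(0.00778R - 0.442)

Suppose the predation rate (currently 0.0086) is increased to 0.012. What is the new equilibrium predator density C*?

C* ≈ 86.7

At the interior fixed point, setting dR/dt = 0 with R > 0 fixes C* = (prey growth rate)/(RC coefficient) — independent of the other coefficients.
With the change, C* = 1.04/0.012 = 86.7; it falls from 121.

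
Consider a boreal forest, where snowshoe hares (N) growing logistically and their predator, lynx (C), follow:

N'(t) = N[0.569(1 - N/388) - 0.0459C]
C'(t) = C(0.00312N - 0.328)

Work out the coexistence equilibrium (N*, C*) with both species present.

From dC/dt = 0 with C > 0: 0.00312N* = 0.328, so N* = 105.
Substitute into dN/dt = 0: 0.569(1 - 105/388) = 0.0459C*.
The bracket is 0.729, giving C* = 0.415/0.0459 = 9.04.

N* ≈ 105, C* ≈ 9.04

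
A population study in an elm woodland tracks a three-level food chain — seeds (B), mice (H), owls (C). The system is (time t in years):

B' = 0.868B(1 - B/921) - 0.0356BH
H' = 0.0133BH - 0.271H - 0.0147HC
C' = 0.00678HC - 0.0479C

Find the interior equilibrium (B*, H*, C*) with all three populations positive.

B* ≈ 654, H* ≈ 7.06, C* ≈ 573

From dC/dt = 0: 0.00678H* = 0.0479, so H* = 7.06.
From dB/dt = 0: 0.868(1 - B*/921) = 0.0356·7.06, giving B* = 921·(1 - 0.29) = 654.
From dH/dt = 0: 0.0133·654 - 0.271 = 0.0147C*, so C* = 8.43/0.0147 = 573.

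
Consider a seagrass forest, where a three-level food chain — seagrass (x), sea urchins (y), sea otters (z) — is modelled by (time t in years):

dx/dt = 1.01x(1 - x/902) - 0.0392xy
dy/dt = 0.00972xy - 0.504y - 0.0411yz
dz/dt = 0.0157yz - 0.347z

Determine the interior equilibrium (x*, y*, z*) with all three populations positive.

From dz/dt = 0: 0.0157y* = 0.347, so y* = 22.1.
From dx/dt = 0: 1.01(1 - x*/902) = 0.0392·22.1, giving x* = 902·(1 - 0.858) = 128.
From dy/dt = 0: 0.00972·128 - 0.504 = 0.0411z*, so z* = 0.743/0.0411 = 18.1.

x* ≈ 128, y* ≈ 22.1, z* ≈ 18.1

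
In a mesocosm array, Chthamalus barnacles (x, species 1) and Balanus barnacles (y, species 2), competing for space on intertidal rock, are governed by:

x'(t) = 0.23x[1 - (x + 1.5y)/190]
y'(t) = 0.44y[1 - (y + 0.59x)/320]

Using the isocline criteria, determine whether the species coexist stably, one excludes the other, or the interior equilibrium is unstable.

Compare the nullcline intercepts: K1/α12 = 190/1.5 = 127 < K2 = 320; K2/α21 = 320/0.59 = 542 > K1 = 190.
Since the inequalities point opposite ways, species 2 can invade but species 1 cannot.

species 2 excludes species 1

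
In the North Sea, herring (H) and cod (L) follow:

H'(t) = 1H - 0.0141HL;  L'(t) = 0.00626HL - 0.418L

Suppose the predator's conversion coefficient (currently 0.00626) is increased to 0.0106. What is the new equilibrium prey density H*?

At the interior fixed point, setting dL/dt = 0 with L > 0 fixes H* = (predator death rate)/(HL coefficient) — independent of the other coefficients.
With the change, H* = 0.418/0.0106 = 39.4; it falls from 66.8.

H* ≈ 39.4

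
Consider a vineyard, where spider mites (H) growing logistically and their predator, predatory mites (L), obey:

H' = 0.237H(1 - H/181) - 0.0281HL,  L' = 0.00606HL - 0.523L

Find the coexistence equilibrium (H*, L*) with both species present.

H* ≈ 86.3, L* ≈ 4.41

From dL/dt = 0 with L > 0: 0.00606H* = 0.523, so H* = 86.3.
Substitute into dH/dt = 0: 0.237(1 - 86.3/181) = 0.0281L*.
The bracket is 0.523, giving L* = 0.124/0.0281 = 4.41.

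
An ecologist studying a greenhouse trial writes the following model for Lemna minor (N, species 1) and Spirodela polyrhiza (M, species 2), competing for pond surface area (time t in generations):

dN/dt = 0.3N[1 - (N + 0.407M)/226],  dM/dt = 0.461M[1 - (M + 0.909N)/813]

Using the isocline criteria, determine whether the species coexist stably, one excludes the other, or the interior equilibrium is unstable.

species 2 excludes species 1

Compare the nullcline intercepts: K1/α12 = 226/0.407 = 555 < K2 = 813; K2/α21 = 813/0.909 = 894 > K1 = 226.
Since the inequalities point opposite ways, species 2 can invade but species 1 cannot.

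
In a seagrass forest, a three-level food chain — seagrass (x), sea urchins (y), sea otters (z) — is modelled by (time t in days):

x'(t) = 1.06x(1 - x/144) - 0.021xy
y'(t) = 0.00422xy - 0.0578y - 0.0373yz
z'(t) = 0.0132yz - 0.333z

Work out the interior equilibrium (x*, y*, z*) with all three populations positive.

From dz/dt = 0: 0.0132y* = 0.333, so y* = 25.2.
From dx/dt = 0: 1.06(1 - x*/144) = 0.021·25.2, giving x* = 144·(1 - 0.5) = 72.
From dy/dt = 0: 0.00422·72 - 0.0578 = 0.0373z*, so z* = 0.246/0.0373 = 6.6.

x* ≈ 72, y* ≈ 25.2, z* ≈ 6.6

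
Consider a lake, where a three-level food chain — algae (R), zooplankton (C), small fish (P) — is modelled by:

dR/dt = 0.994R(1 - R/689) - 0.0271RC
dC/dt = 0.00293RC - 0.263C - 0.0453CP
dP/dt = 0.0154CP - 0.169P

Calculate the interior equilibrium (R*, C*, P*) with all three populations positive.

R* ≈ 483, C* ≈ 11, P* ≈ 25.4

From dP/dt = 0: 0.0154C* = 0.169, so C* = 11.
From dR/dt = 0: 0.994(1 - R*/689) = 0.0271·11, giving R* = 689·(1 - 0.299) = 483.
From dC/dt = 0: 0.00293·483 - 0.263 = 0.0453P*, so P* = 1.15/0.0453 = 25.4.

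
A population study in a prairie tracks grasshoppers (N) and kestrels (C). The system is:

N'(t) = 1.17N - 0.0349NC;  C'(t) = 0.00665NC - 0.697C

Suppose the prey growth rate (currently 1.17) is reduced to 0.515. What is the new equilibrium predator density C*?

At the interior fixed point, setting dN/dt = 0 with N > 0 fixes C* = (prey growth rate)/(NC coefficient) — independent of the other coefficients.
With the change, C* = 0.515/0.0349 = 14.8; it falls from 33.5.

C* ≈ 14.8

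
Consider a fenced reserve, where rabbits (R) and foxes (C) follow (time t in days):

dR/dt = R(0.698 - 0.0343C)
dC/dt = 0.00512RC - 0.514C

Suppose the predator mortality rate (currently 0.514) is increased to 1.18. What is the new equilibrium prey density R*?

R* ≈ 230

At the interior fixed point, setting dC/dt = 0 with C > 0 fixes R* = (predator death rate)/(RC coefficient) — independent of the other coefficients.
With the change, R* = 1.18/0.00512 = 230; it rises from 100.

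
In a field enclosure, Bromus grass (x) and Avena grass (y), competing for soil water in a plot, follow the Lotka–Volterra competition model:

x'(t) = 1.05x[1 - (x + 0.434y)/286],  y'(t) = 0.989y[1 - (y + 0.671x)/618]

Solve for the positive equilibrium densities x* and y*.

x* ≈ 25.1, y* ≈ 601

Setting both brackets to zero gives the nullclines x + 0.434y = 286 and 0.671x + y = 618.
Substituting y = 618 - 0.671x into the first: x(1 - 0.434·0.671) = 286 - 0.434·618.
So x* = 17.8/0.709 = 25.1, and then y* = 618 - 0.671·25.1 = 601.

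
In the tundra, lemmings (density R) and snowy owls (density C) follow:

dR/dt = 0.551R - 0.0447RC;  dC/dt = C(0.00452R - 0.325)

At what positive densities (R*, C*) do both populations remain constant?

R* ≈ 71.9, C* ≈ 12.3

Set dC/dt = 0 with C > 0: 0.00452R - 0.325 = 0, so R* = 0.325/0.00452 = 71.9.
Set dR/dt = 0 with R > 0: 0.551 - 0.0447C = 0, so C* = 0.551/0.0447 = 12.3.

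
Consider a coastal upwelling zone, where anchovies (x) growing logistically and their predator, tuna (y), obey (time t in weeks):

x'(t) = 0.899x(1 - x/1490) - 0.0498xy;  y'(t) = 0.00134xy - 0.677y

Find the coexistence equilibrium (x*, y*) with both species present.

From dy/dt = 0 with y > 0: 0.00134x* = 0.677, so x* = 505.
Substitute into dx/dt = 0: 0.899(1 - 505/1490) = 0.0498y*.
The bracket is 0.661, giving y* = 0.594/0.0498 = 11.9.

x* ≈ 505, y* ≈ 11.9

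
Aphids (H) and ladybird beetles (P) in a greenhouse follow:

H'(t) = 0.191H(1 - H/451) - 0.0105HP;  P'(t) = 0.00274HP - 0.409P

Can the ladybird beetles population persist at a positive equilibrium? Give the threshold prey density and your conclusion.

The predator equation gives dP/dt > 0 only when H > 0.409/0.00274 = 149.
Without the predator, H → K = 451. Since 451 > 149, the predator can invade and persist.

Threshold H = 149; K > 149, so yes, the predator persists.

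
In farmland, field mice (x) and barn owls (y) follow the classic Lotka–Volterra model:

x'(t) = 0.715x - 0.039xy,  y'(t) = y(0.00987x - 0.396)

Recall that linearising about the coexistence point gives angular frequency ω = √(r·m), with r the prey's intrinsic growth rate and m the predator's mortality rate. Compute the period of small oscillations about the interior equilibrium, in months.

T ≈ 11.8 months

Here r = 0.715 and m = 0.396, so r·m = 0.283.
ω = √0.283 = 0.532 per month, hence T = 2π/ω ≈ 11.8 months.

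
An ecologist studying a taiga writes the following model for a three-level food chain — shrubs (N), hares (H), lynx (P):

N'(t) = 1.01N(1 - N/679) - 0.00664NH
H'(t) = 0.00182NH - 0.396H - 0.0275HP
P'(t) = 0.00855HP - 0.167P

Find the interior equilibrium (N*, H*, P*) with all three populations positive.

From dP/dt = 0: 0.00855H* = 0.167, so H* = 19.5.
From dN/dt = 0: 1.01(1 - N*/679) = 0.00664·19.5, giving N* = 679·(1 - 0.128) = 592.
From dH/dt = 0: 0.00182·592 - 0.396 = 0.0275P*, so P* = 0.681/0.0275 = 24.8.

N* ≈ 592, H* ≈ 19.5, P* ≈ 24.8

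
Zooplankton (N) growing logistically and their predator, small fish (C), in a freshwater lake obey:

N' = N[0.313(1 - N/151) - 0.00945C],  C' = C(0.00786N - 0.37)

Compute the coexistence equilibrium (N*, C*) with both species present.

N* ≈ 47.1, C* ≈ 22.8

From dC/dt = 0 with C > 0: 0.00786N* = 0.37, so N* = 47.1.
Substitute into dN/dt = 0: 0.313(1 - 47.1/151) = 0.00945C*.
The bracket is 0.688, giving C* = 0.215/0.00945 = 22.8.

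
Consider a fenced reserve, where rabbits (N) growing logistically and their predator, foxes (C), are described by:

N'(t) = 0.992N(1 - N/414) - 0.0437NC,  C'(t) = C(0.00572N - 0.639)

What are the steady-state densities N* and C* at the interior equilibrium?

From dC/dt = 0 with C > 0: 0.00572N* = 0.639, so N* = 112.
Substitute into dN/dt = 0: 0.992(1 - 112/414) = 0.0437C*.
The bracket is 0.73, giving C* = 0.724/0.0437 = 16.6.

N* ≈ 112, C* ≈ 16.6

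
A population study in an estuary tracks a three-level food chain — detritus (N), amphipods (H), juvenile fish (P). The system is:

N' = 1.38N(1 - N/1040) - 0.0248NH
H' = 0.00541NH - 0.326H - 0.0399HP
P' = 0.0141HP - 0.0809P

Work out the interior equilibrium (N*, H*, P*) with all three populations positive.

From dP/dt = 0: 0.0141H* = 0.0809, so H* = 5.74.
From dN/dt = 0: 1.38(1 - N*/1040) = 0.0248·5.74, giving N* = 1040·(1 - 0.103) = 933.
From dH/dt = 0: 0.00541·933 - 0.326 = 0.0399P*, so P* = 4.72/0.0399 = 118.

N* ≈ 933, H* ≈ 5.74, P* ≈ 118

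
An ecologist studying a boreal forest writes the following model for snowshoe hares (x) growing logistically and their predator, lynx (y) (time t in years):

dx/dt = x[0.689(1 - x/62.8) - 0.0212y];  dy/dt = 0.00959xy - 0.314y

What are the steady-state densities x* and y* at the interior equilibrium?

x* ≈ 32.7, y* ≈ 15.6

From dy/dt = 0 with y > 0: 0.00959x* = 0.314, so x* = 32.7.
Substitute into dx/dt = 0: 0.689(1 - 32.7/62.8) = 0.0212y*.
The bracket is 0.479, giving y* = 0.33/0.0212 = 15.6.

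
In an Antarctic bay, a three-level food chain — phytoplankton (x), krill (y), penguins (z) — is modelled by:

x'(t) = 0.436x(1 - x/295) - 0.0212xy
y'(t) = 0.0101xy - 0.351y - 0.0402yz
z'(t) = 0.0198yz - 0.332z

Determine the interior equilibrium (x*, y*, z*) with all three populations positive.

x* ≈ 54.5, y* ≈ 16.8, z* ≈ 4.96

From dz/dt = 0: 0.0198y* = 0.332, so y* = 16.8.
From dx/dt = 0: 0.436(1 - x*/295) = 0.0212·16.8, giving x* = 295·(1 - 0.815) = 54.5.
From dy/dt = 0: 0.0101·54.5 - 0.351 = 0.0402z*, so z* = 0.199/0.0402 = 4.96.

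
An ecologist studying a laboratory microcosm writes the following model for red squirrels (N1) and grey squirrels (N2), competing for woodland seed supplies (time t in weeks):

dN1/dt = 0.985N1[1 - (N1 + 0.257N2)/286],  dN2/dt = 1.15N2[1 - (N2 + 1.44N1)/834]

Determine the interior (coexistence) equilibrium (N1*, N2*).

N1* ≈ 114, N2* ≈ 670

Setting both brackets to zero gives the nullclines N1 + 0.257N2 = 286 and 1.44N1 + N2 = 834.
Substituting N2 = 834 - 1.44N1 into the first: N1(1 - 0.257·1.44) = 286 - 0.257·834.
So N1* = 71.7/0.63 = 114, and then N2* = 834 - 1.44·114 = 670.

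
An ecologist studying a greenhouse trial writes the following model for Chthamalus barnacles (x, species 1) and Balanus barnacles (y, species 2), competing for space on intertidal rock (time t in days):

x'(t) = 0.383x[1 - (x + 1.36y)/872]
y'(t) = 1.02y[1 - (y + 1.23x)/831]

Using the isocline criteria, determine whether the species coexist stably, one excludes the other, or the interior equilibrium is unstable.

unstable coexistence (outcome depends on initial conditions)

Compare the nullcline intercepts: K1/α12 = 872/1.36 = 641 < K2 = 831; K2/α21 = 831/1.23 = 676 < K1 = 872.
Since both are reversed, neither can invade when rare; the interior point is a saddle.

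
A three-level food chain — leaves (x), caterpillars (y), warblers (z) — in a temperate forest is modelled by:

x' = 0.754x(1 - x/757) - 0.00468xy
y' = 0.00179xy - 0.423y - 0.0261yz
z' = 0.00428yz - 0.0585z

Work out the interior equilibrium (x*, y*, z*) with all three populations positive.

From dz/dt = 0: 0.00428y* = 0.0585, so y* = 13.7.
From dx/dt = 0: 0.754(1 - x*/757) = 0.00468·13.7, giving x* = 757·(1 - 0.0848) = 693.
From dy/dt = 0: 0.00179·693 - 0.423 = 0.0261z*, so z* = 0.817/0.0261 = 31.3.

x* ≈ 693, y* ≈ 13.7, z* ≈ 31.3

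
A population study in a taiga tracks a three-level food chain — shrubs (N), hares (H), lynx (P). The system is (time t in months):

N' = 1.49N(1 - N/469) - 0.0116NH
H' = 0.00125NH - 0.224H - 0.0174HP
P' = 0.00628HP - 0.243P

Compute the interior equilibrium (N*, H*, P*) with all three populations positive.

N* ≈ 328, H* ≈ 38.7, P* ≈ 10.7

From dP/dt = 0: 0.00628H* = 0.243, so H* = 38.7.
From dN/dt = 0: 1.49(1 - N*/469) = 0.0116·38.7, giving N* = 469·(1 - 0.301) = 328.
From dH/dt = 0: 0.00125·328 - 0.224 = 0.0174P*, so P* = 0.186/0.0174 = 10.7.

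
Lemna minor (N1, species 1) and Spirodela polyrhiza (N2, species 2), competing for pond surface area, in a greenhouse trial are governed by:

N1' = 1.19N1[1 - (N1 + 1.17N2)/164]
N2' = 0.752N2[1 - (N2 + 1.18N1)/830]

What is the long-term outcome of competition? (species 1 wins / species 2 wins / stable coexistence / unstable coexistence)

Compare the nullcline intercepts: K1/α12 = 164/1.17 = 140 < K2 = 830; K2/α21 = 830/1.18 = 703 > K1 = 164.
Since the inequalities point opposite ways, species 2 can invade but species 1 cannot.

species 2 excludes species 1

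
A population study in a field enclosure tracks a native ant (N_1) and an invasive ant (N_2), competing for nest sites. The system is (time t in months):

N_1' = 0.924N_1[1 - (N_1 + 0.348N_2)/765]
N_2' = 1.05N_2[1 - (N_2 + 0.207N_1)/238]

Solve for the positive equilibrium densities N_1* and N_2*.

Setting both brackets to zero gives the nullclines N_1 + 0.348N_2 = 765 and 0.207N_1 + N_2 = 238.
Substituting N_2 = 238 - 0.207N_1 into the first: N_1(1 - 0.348·0.207) = 765 - 0.348·238.
So N_1* = 682/0.928 = 735, and then N_2* = 238 - 0.207·735 = 85.8.

N_1* ≈ 735, N_2* ≈ 85.8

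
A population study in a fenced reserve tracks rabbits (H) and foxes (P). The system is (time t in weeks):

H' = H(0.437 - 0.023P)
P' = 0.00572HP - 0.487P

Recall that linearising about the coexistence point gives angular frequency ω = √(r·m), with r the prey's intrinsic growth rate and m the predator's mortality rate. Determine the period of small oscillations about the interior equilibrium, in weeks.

T ≈ 13.6 weeks

Here r = 0.437 and m = 0.487, so r·m = 0.213.
ω = √0.213 = 0.461 per week, hence T = 2π/ω ≈ 13.6 weeks.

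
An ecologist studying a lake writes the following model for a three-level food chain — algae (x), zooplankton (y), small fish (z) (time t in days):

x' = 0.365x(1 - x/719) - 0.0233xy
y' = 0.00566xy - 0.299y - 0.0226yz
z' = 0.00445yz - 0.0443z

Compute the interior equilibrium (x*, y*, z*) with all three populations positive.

x* ≈ 262, y* ≈ 9.96, z* ≈ 52.4

From dz/dt = 0: 0.00445y* = 0.0443, so y* = 9.96.
From dx/dt = 0: 0.365(1 - x*/719) = 0.0233·9.96, giving x* = 719·(1 - 0.635) = 262.
From dy/dt = 0: 0.00566·262 - 0.299 = 0.0226z*, so z* = 1.18/0.0226 = 52.4.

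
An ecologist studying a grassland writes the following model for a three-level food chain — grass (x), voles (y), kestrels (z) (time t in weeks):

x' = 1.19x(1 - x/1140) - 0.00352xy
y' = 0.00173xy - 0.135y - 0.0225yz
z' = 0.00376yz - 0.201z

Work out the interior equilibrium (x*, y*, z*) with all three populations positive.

x* ≈ 960, y* ≈ 53.5, z* ≈ 67.8

From dz/dt = 0: 0.00376y* = 0.201, so y* = 53.5.
From dx/dt = 0: 1.19(1 - x*/1140) = 0.00352·53.5, giving x* = 1140·(1 - 0.158) = 960.
From dy/dt = 0: 0.00173·960 - 0.135 = 0.0225z*, so z* = 1.53/0.0225 = 67.8.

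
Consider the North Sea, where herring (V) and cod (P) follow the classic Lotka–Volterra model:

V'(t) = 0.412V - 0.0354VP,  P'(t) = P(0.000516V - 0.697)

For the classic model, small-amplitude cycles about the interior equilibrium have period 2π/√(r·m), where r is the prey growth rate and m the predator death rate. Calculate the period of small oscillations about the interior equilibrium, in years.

Here r = 0.412 and m = 0.697, so r·m = 0.287.
ω = √0.287 = 0.536 per year, hence T = 2π/ω ≈ 11.7 years.

T ≈ 11.7 years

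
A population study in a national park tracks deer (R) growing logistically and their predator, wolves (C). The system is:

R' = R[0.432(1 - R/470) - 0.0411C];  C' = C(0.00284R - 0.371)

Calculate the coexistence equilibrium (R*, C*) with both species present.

From dC/dt = 0 with C > 0: 0.00284R* = 0.371, so R* = 131.
Substitute into dR/dt = 0: 0.432(1 - 131/470) = 0.0411C*.
The bracket is 0.722, giving C* = 0.312/0.0411 = 7.59.

R* ≈ 131, C* ≈ 7.59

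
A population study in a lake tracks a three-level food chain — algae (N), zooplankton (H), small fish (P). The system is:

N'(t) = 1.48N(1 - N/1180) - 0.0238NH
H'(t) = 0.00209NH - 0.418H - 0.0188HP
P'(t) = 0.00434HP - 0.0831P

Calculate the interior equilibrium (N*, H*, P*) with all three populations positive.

N* ≈ 817, H* ≈ 19.1, P* ≈ 68.6

From dP/dt = 0: 0.00434H* = 0.0831, so H* = 19.1.
From dN/dt = 0: 1.48(1 - N*/1180) = 0.0238·19.1, giving N* = 1180·(1 - 0.308) = 817.
From dH/dt = 0: 0.00209·817 - 0.418 = 0.0188P*, so P* = 1.29/0.0188 = 68.6.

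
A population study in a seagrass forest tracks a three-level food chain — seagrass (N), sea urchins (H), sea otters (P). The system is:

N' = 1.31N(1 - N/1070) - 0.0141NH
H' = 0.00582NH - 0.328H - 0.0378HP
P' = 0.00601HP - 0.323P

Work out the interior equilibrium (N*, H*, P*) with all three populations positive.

N* ≈ 451, H* ≈ 53.7, P* ≈ 60.8

From dP/dt = 0: 0.00601H* = 0.323, so H* = 53.7.
From dN/dt = 0: 1.31(1 - N*/1070) = 0.0141·53.7, giving N* = 1070·(1 - 0.578) = 451.
From dH/dt = 0: 0.00582·451 - 0.328 = 0.0378P*, so P* = 2.3/0.0378 = 60.8.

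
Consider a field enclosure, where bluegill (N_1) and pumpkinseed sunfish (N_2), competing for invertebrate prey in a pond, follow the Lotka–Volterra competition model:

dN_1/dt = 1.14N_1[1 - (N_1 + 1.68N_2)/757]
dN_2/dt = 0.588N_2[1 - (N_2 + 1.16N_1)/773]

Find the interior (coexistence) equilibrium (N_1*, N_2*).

N_1* ≈ 571, N_2* ≈ 111

Setting both brackets to zero gives the nullclines N_1 + 1.68N_2 = 757 and 1.16N_1 + N_2 = 773.
Substituting N_2 = 773 - 1.16N_1 into the first: N_1(1 - 1.68·1.16) = 757 - 1.68·773.
So N_1* = -542/-0.949 = 571, and then N_2* = 773 - 1.16·571 = 111.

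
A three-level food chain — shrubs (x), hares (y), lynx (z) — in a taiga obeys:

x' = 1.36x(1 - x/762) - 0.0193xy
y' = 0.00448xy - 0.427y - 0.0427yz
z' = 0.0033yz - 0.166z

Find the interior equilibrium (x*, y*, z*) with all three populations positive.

x* ≈ 218, y* ≈ 50.3, z* ≈ 12.9

From dz/dt = 0: 0.0033y* = 0.166, so y* = 50.3.
From dx/dt = 0: 1.36(1 - x*/762) = 0.0193·50.3, giving x* = 762·(1 - 0.714) = 218.
From dy/dt = 0: 0.00448·218 - 0.427 = 0.0427z*, so z* = 0.55/0.0427 = 12.9.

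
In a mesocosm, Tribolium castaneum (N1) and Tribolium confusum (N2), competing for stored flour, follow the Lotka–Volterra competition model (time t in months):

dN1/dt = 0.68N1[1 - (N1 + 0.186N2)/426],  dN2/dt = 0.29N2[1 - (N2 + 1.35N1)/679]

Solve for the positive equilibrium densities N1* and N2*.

N1* ≈ 400, N2* ≈ 139

Setting both brackets to zero gives the nullclines N1 + 0.186N2 = 426 and 1.35N1 + N2 = 679.
Substituting N2 = 679 - 1.35N1 into the first: N1(1 - 0.186·1.35) = 426 - 0.186·679.
So N1* = 300/0.749 = 400, and then N2* = 679 - 1.35·400 = 139.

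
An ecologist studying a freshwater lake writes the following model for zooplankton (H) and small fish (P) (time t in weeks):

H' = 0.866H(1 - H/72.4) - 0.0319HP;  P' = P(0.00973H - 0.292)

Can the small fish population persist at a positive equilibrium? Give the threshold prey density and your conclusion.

The predator equation gives dP/dt > 0 only when H > 0.292/0.00973 = 30.
Without the predator, H → K = 72.4. Since 72.4 > 30, the predator can invade and persist.

Threshold H = 30; K > 30, so yes, the predator persists.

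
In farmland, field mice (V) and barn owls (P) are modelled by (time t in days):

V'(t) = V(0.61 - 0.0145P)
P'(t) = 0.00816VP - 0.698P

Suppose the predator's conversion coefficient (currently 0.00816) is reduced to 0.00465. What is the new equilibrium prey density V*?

V* ≈ 150

At the interior fixed point, setting dP/dt = 0 with P > 0 fixes V* = (predator death rate)/(VP coefficient) — independent of the other coefficients.
With the change, V* = 0.698/0.00465 = 150; it rises from 85.5.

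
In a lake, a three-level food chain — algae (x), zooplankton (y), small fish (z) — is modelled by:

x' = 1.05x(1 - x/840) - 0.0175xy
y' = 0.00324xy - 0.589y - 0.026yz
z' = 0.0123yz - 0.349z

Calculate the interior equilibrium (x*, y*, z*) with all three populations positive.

x* ≈ 443, y* ≈ 28.4, z* ≈ 32.5

From dz/dt = 0: 0.0123y* = 0.349, so y* = 28.4.
From dx/dt = 0: 1.05(1 - x*/840) = 0.0175·28.4, giving x* = 840·(1 - 0.473) = 443.
From dy/dt = 0: 0.00324·443 - 0.589 = 0.026z*, so z* = 0.846/0.026 = 32.5.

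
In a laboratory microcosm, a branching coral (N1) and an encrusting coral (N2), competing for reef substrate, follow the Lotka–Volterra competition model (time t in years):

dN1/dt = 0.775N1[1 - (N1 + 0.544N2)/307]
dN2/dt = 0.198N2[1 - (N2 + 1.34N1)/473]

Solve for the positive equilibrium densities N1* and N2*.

N1* ≈ 183, N2* ≈ 227

Setting both brackets to zero gives the nullclines N1 + 0.544N2 = 307 and 1.34N1 + N2 = 473.
Substituting N2 = 473 - 1.34N1 into the first: N1(1 - 0.544·1.34) = 307 - 0.544·473.
So N1* = 49.7/0.271 = 183, and then N2* = 473 - 1.34·183 = 227.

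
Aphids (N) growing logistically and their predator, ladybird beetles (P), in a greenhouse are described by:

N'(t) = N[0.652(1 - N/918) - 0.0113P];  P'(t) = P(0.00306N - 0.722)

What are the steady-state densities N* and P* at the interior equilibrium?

From dP/dt = 0 with P > 0: 0.00306N* = 0.722, so N* = 236.
Substitute into dN/dt = 0: 0.652(1 - 236/918) = 0.0113P*.
The bracket is 0.743, giving P* = 0.484/0.0113 = 42.9.

N* ≈ 236, P* ≈ 42.9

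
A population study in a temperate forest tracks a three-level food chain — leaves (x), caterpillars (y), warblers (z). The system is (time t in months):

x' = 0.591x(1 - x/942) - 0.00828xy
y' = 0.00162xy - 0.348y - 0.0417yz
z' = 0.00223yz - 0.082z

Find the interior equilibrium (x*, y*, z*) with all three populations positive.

From dz/dt = 0: 0.00223y* = 0.082, so y* = 36.8.
From dx/dt = 0: 0.591(1 - x*/942) = 0.00828·36.8, giving x* = 942·(1 - 0.515) = 457.
From dy/dt = 0: 0.00162·457 - 0.348 = 0.0417z*, so z* = 0.392/0.0417 = 9.4.

x* ≈ 457, y* ≈ 36.8, z* ≈ 9.4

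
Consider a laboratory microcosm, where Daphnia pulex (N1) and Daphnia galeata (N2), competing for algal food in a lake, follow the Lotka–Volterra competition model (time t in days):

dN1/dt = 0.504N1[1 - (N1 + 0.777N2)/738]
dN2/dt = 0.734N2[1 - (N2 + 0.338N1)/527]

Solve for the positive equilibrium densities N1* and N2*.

Setting both brackets to zero gives the nullclines N1 + 0.777N2 = 738 and 0.338N1 + N2 = 527.
Substituting N2 = 527 - 0.338N1 into the first: N1(1 - 0.777·0.338) = 738 - 0.777·527.
So N1* = 329/0.737 = 446, and then N2* = 527 - 0.338·446 = 376.

N1* ≈ 446, N2* ≈ 376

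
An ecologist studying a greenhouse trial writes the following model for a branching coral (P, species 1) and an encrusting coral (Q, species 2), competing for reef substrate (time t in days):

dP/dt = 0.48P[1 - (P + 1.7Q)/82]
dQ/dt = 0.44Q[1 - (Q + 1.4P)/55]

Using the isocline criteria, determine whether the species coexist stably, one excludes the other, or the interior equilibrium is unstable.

unstable coexistence (outcome depends on initial conditions)

Compare the nullcline intercepts: K1/α12 = 82/1.7 = 48.2 < K2 = 55; K2/α21 = 55/1.4 = 39.3 < K1 = 82.
Since both are reversed, neither can invade when rare; the interior point is a saddle.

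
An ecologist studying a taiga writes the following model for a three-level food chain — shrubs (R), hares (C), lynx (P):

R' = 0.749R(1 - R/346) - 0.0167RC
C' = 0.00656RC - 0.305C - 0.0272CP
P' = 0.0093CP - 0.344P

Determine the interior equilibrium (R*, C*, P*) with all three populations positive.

From dP/dt = 0: 0.0093C* = 0.344, so C* = 37.
From dR/dt = 0: 0.749(1 - R*/346) = 0.0167·37, giving R* = 346·(1 - 0.825) = 60.6.
From dC/dt = 0: 0.00656·60.6 - 0.305 = 0.0272P*, so P* = 0.0928/0.0272 = 3.41.

R* ≈ 60.6, C* ≈ 37, P* ≈ 3.41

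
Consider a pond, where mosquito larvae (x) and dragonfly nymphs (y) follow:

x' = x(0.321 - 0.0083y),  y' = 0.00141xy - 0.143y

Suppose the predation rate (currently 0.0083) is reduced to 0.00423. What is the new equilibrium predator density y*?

y* ≈ 75.9

At the interior fixed point, setting dx/dt = 0 with x > 0 fixes y* = (prey growth rate)/(xy coefficient) — independent of the other coefficients.
With the change, y* = 0.321/0.00423 = 75.9; it rises from 38.7.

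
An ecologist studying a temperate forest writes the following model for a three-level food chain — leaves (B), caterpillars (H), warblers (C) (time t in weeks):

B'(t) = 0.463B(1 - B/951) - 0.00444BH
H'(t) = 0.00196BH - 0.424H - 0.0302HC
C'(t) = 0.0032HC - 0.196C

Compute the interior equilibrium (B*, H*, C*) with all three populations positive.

From dC/dt = 0: 0.0032H* = 0.196, so H* = 61.2.
From dB/dt = 0: 0.463(1 - B*/951) = 0.00444·61.2, giving B* = 951·(1 - 0.587) = 392.
From dH/dt = 0: 0.00196·392 - 0.424 = 0.0302C*, so C* = 0.345/0.0302 = 11.4.

B* ≈ 392, H* ≈ 61.2, C* ≈ 11.4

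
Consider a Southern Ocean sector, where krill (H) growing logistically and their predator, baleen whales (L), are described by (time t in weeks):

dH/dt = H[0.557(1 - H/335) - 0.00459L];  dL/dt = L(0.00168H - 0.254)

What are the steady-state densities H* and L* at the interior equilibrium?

H* ≈ 151, L* ≈ 66.6

From dL/dt = 0 with L > 0: 0.00168H* = 0.254, so H* = 151.
Substitute into dH/dt = 0: 0.557(1 - 151/335) = 0.00459L*.
The bracket is 0.549, giving L* = 0.306/0.00459 = 66.6.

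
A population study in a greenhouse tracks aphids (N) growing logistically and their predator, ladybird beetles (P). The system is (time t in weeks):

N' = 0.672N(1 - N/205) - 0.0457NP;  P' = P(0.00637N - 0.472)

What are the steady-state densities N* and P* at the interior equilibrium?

N* ≈ 74.1, P* ≈ 9.39

From dP/dt = 0 with P > 0: 0.00637N* = 0.472, so N* = 74.1.
Substitute into dN/dt = 0: 0.672(1 - 74.1/205) = 0.0457P*.
The bracket is 0.639, giving P* = 0.429/0.0457 = 9.39.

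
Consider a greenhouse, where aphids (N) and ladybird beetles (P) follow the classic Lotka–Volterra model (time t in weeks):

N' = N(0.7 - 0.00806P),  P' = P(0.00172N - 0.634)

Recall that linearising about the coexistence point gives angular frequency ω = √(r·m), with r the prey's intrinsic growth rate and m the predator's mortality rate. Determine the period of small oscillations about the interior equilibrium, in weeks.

Here r = 0.7 and m = 0.634, so r·m = 0.444.
ω = √0.444 = 0.666 per week, hence T = 2π/ω ≈ 9.43 weeks.

T ≈ 9.43 weeks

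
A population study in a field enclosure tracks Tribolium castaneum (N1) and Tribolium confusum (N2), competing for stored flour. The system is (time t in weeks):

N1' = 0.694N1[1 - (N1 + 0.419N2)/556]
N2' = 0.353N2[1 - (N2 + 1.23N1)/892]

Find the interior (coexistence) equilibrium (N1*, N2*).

N1* ≈ 376, N2* ≈ 429

Setting both brackets to zero gives the nullclines N1 + 0.419N2 = 556 and 1.23N1 + N2 = 892.
Substituting N2 = 892 - 1.23N1 into the first: N1(1 - 0.419·1.23) = 556 - 0.419·892.
So N1* = 182/0.485 = 376, and then N2* = 892 - 1.23·376 = 429.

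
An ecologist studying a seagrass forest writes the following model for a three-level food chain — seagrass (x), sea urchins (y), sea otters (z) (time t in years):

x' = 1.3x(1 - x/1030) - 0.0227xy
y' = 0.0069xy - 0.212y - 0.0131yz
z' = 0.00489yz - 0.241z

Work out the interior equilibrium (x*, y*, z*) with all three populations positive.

x* ≈ 144, y* ≈ 49.3, z* ≈ 59.5

From dz/dt = 0: 0.00489y* = 0.241, so y* = 49.3.
From dx/dt = 0: 1.3(1 - x*/1030) = 0.0227·49.3, giving x* = 1030·(1 - 0.861) = 144.
From dy/dt = 0: 0.0069·144 - 0.212 = 0.0131z*, so z* = 0.779/0.0131 = 59.5.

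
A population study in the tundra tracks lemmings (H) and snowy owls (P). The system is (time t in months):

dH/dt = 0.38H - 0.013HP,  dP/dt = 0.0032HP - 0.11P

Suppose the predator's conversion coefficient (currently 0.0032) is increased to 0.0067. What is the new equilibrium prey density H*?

At the interior fixed point, setting dP/dt = 0 with P > 0 fixes H* = (predator death rate)/(HP coefficient) — independent of the other coefficients.
With the change, H* = 0.11/0.0067 = 16.4; it falls from 34.4.

H* ≈ 16.4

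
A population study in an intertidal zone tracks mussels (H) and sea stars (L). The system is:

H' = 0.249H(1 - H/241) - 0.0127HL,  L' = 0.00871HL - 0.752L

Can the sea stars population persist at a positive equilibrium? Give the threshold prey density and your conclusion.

The predator equation gives dL/dt > 0 only when H > 0.752/0.00871 = 86.3.
Without the predator, H → K = 241. Since 241 > 86.3, the predator can invade and persist.

Threshold H = 86.3; K > 86.3, so yes, the predator persists.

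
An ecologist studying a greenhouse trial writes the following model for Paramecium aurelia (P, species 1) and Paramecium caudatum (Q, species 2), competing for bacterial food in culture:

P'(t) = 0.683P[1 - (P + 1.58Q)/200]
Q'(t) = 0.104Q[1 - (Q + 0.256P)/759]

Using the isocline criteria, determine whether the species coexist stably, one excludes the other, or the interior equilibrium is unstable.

Compare the nullcline intercepts: K1/α12 = 200/1.58 = 127 < K2 = 759; K2/α21 = 759/0.256 = 2960 > K1 = 200.
Since the inequalities point opposite ways, species 2 can invade but species 1 cannot.

species 2 excludes species 1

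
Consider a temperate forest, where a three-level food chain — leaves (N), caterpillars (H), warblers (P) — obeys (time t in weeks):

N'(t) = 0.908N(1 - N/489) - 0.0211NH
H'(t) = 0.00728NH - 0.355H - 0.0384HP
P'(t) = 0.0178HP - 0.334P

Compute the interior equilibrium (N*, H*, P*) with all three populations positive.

N* ≈ 276, H* ≈ 18.8, P* ≈ 43

From dP/dt = 0: 0.0178H* = 0.334, so H* = 18.8.
From dN/dt = 0: 0.908(1 - N*/489) = 0.0211·18.8, giving N* = 489·(1 - 0.436) = 276.
From dH/dt = 0: 0.00728·276 - 0.355 = 0.0384P*, so P* = 1.65/0.0384 = 43.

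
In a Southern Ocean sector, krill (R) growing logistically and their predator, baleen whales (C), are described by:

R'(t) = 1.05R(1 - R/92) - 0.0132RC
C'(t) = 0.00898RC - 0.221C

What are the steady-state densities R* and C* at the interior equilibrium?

From dC/dt = 0 with C > 0: 0.00898R* = 0.221, so R* = 24.6.
Substitute into dR/dt = 0: 1.05(1 - 24.6/92) = 0.0132C*.
The bracket is 0.732, giving C* = 0.769/0.0132 = 58.3.

R* ≈ 24.6, C* ≈ 58.3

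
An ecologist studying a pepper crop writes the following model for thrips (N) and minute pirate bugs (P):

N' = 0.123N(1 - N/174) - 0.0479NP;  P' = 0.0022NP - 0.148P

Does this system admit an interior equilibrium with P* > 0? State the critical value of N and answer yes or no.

The predator equation gives dP/dt > 0 only when N > 0.148/0.0022 = 67.3.
Without the predator, N → K = 174. Since 174 > 67.3, the predator can invade and persist.

Threshold N = 67.3; K > 67.3, so yes, the predator persists.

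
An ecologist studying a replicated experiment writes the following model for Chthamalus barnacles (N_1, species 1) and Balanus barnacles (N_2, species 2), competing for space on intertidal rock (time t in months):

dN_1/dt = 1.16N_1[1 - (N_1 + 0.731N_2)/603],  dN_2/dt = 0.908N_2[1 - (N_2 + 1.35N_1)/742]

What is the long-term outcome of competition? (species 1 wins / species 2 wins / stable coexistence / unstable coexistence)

Compare the nullcline intercepts: K1/α12 = 603/0.731 = 825 > K2 = 742; K2/α21 = 742/1.35 = 550 < K1 = 603.
Since the inequalities point opposite ways, species 1 can invade but species 2 cannot.

species 1 excludes species 2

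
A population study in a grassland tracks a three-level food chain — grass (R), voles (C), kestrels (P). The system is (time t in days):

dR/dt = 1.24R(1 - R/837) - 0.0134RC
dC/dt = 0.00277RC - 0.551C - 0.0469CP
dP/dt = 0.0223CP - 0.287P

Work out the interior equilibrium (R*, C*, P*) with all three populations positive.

From dP/dt = 0: 0.0223C* = 0.287, so C* = 12.9.
From dR/dt = 0: 1.24(1 - R*/837) = 0.0134·12.9, giving R* = 837·(1 - 0.139) = 721.
From dC/dt = 0: 0.00277·721 - 0.551 = 0.0469P*, so P* = 1.45/0.0469 = 30.8.

R* ≈ 721, C* ≈ 12.9, P* ≈ 30.8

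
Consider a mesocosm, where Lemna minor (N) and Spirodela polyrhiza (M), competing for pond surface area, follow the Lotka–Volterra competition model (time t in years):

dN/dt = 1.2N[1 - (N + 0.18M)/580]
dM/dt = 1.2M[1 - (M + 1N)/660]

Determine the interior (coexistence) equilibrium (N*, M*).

N* ≈ 562, M* ≈ 97.6

Setting both brackets to zero gives the nullclines N + 0.18M = 580 and 1N + M = 660.
Substituting M = 660 - 1N into the first: N(1 - 0.18·1) = 580 - 0.18·660.
So N* = 461/0.82 = 562, and then M* = 660 - 1·562 = 97.6.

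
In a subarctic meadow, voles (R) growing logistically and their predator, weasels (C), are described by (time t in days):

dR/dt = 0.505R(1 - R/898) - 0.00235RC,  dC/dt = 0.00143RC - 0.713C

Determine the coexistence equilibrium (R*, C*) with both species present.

R* ≈ 499, C* ≈ 95.6

From dC/dt = 0 with C > 0: 0.00143R* = 0.713, so R* = 499.
Substitute into dR/dt = 0: 0.505(1 - 499/898) = 0.00235C*.
The bracket is 0.445, giving C* = 0.225/0.00235 = 95.6.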